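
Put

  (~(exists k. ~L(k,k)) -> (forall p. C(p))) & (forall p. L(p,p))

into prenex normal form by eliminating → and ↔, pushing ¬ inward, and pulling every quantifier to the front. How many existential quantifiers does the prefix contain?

1

Rewrite implications/biconditionals: A → B as ¬A ∨ B.
  (~~(exists k. ~L(k,k)) | (forall p. C(p))) & (forall p. L(p,p))
Push ¬ through the quantifiers and connectives to reach negation normal form:
  ((exists k. ~L(k,k)) | (forall p. C(p))) & (forall p. L(p,p))
Rename bound variables to avoid capture: p↦t.
  ((exists k. ~L(k,k)) | (forall p. C(p))) & (forall t. L(t,t))
Finally move all quantifiers to the prefix:
  exists k. forall p. forall t. ((~L(k,k) | C(p)) & L(t,t))
The prefix is exists k forall p forall t: 2 universal, 1 existential.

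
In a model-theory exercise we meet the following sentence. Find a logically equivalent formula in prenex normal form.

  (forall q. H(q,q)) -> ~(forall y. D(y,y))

exists q. exists y. (~H(q,q) | ~D(y,y))

Eliminate → and ↔ using ¬ and ∨.
  ~(forall q. H(q,q)) | ~(forall y. D(y,y))
Push ¬ through the quantifiers and connectives to reach negation normal form:
  (exists q. ~H(q,q)) | (exists y. ~D(y,y))
All bound variables are already distinct, so no renaming is needed.
Extract every quantifier outward, since the variables are now distinct and don't occur free across branches:
  exists q. exists y. (~H(q,q) | ~D(y,y))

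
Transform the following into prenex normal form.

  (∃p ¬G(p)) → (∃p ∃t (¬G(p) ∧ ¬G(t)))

∀p ∃u1 ∃t (G(p) ∨ ¬G(u1) ∧ ¬G(t))

First replace A → B with ¬A ∨ B.
  ¬(∃p ¬G(p)) ∨ (∃p ∃t (¬G(p) ∧ ¬G(t)))
Push ¬ through the quantifiers and connectives to reach negation normal form:
  (∀p G(p)) ∨ (∃p ∃t (¬G(p) ∧ ¬G(t)))
Rename bound variables to avoid capture: p↦u1.
  (∀p G(p)) ∨ (∃u1 ∃t (¬G(u1) ∧ ¬G(t)))
Pull the quantifiers to the front (each side's bound variable is not free in the other side):
  ∀p ∃u1 ∃t (G(p) ∨ ¬G(u1) ∧ ¬G(t))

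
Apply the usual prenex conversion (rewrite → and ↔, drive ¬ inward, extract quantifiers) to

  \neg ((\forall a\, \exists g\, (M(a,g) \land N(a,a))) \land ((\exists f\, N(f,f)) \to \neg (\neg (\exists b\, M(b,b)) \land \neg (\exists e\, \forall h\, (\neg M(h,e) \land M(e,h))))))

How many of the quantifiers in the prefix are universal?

3

First replace A → B with ¬A ∨ B.
  \neg ((\forall a\, \exists g\, (M(a,g) \land N(a,a))) \land (\neg (\exists f\, N(f,f)) \lor \neg (\neg (\exists b\, M(b,b)) \land \neg (\exists e\, \forall h\, (\neg M(h,e) \land M(e,h))))))
Push ¬ through the quantifiers and connectives to reach negation normal form:
  (\exists a\, \forall g\, (\neg M(a,g) \lor \neg N(a,a))) \lor (\exists f\, N(f,f)) \land (\forall b\, \neg M(b,b)) \land (\forall e\, \exists h\, (M(h,e) \lor \neg M(e,h)))
All bound variables are already distinct, so no renaming is needed.
Finally move all quantifiers to the prefix:
  \exists a\, \forall g\, \exists f\, \forall b\, \forall e\, \exists h\, (\neg M(a,g) \lor \neg N(a,a) \lor N(f,f) \land \neg M(b,b) \land (M(h,e) \lor \neg M(e,h)))
The prefix is \exists a \forall g \exists f \forall b \forall e \exists h: 3 universal, 3 existential.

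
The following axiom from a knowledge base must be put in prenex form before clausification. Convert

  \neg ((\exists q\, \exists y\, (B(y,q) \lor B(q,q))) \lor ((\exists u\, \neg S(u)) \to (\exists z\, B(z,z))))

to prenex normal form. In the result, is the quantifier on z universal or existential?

universal

First replace A → B with ¬A ∨ B.
  \neg ((\exists q\, \exists y\, (B(y,q) \lor B(q,q))) \lor \neg (\exists u\, \neg S(u)) \lor (\exists z\, B(z,z)))
Drive negations inward (¬∀x A ≡ ∃x ¬A, ¬∃x A ≡ ∀x ¬A, De Morgan for ∧/∨):
  (\forall q\, \forall y\, (\neg B(y,q) \land \neg B(q,q))) \land (\exists u\, \neg S(u)) \land (\forall z\, \neg B(z,z))
Extract every quantifier outward, since the variables are now distinct and don't occur free across branches:
  \forall q\, \forall y\, \exists u\, \forall z\, (\neg B(y,q) \land \neg B(q,q) \land \neg S(u) \land \neg B(z,z))
The quantifier \exists z sits under an odd number of negations (counting the antecedent side of each →), so it flips to \forall z.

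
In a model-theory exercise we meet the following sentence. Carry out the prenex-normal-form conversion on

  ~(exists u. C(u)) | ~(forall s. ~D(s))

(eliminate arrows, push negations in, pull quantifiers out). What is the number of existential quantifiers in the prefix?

1

Push ¬ through the quantifiers and connectives to reach negation normal form:
  (forall u. ~C(u)) | (exists s. D(s))
All bound variables are already distinct, so no renaming is needed.
Finally move all quantifiers to the prefix:
  forall u. exists s. (~C(u) | D(s))
The prefix is forall u exists s: 1 universal, 1 existential.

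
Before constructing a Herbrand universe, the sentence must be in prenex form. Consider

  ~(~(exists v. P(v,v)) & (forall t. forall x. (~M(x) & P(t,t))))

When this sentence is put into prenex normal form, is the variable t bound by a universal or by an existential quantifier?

Push ¬ through the quantifiers and connectives to reach negation normal form:
  (exists v. P(v,v)) | (exists t. exists x. (M(x) | ~P(t,t)))
All bound variables are already distinct, so no renaming is needed.
Extract every quantifier outward, since the variables are now distinct and don't occur free across branches:
  exists v. exists t. exists x. (P(v,v) | M(x) | ~P(t,t))
The quantifier forall t sits under an odd number of negations, so it flips to exists t.

existential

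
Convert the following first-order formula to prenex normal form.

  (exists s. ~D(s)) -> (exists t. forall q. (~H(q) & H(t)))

forall s. exists t. forall q. (D(s) | ~H(q) & H(t))

First replace A → B with ¬A ∨ B.
  ~(exists s. ~D(s)) | (exists t. forall q. (~H(q) & H(t)))
Move each ¬ inward, flipping quantifiers it crosses:
  (forall s. D(s)) | (exists t. forall q. (~H(q) & H(t)))
Finally move all quantifiers to the prefix:
  forall s. exists t. forall q. (D(s) | ~H(q) & H(t))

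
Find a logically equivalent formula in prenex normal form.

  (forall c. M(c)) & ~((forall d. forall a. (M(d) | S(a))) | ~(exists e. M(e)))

forall c. exists d. exists a. exists e. (M(c) & ~M(d) & ~S(a) & M(e))

Move each ¬ inward, flipping quantifiers it crosses:
  (forall c. M(c)) & (exists d. exists a. (~M(d) & ~S(a))) & (exists e. M(e))
All bound variables are already distinct, so no renaming is needed.
Pull the quantifiers to the front (each side's bound variable is not free in the other side):
  forall c. exists d. exists a. exists e. (M(c) & ~M(d) & ~S(a) & M(e))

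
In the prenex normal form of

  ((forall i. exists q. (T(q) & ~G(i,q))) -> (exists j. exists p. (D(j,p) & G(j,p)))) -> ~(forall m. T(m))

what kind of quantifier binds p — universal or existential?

First replace A → B with ¬A ∨ B.
  ~(~(forall i. exists q. (T(q) & ~G(i,q))) | (exists j. exists p. (D(j,p) & G(j,p)))) | ~(forall m. T(m))
Push ¬ through the quantifiers and connectives to reach negation normal form:
  (forall i. exists q. (T(q) & ~G(i,q))) & (forall j. forall p. (~D(j,p) | ~G(j,p))) | (exists m. ~T(m))
All bound variables are already distinct, so no renaming is needed.
Extract every quantifier outward, since the variables are now distinct and don't occur free across branches:
  forall i. exists q. forall j. forall p. exists m. (T(q) & ~G(i,q) & (~D(j,p) | ~G(j,p)) | ~T(m))
The quantifier exists p sits under an odd number of negations (counting the antecedent side of each →), so it flips to forall p.

universal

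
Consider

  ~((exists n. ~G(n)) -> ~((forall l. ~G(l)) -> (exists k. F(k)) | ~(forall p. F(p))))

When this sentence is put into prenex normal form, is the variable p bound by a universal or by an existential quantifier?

Rewrite implications/biconditionals: A → B as ¬A ∨ B.
  ~(~(exists n. ~G(n)) | ~(~(forall l. ~G(l)) | (exists k. F(k)) | ~(forall p. F(p))))
Drive negations inward (¬∀x A ≡ ∃x ¬A, ¬∃x A ≡ ∀x ¬A, De Morgan for ∧/∨):
  (exists n. ~G(n)) & ((exists l. G(l)) | (exists k. F(k)) | (exists p. ~F(p)))
Extract every quantifier outward, since the variables are now distinct and don't occur free across branches:
  exists n. exists l. exists k. exists p. (~G(n) & (G(l) | F(k) | ~F(p)))
The quantifier forall p sits under an odd number of negations (counting the antecedent side of each →), so it flips to exists p.

existential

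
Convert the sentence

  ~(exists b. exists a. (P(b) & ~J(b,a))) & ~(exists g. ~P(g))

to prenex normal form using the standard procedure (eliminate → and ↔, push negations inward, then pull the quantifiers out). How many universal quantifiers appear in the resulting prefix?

Move each ¬ inward, flipping quantifiers it crosses:
  (forall b. forall a. (~P(b) | J(b,a))) & (forall g. P(g))
All bound variables are already distinct, so no renaming is needed.
Pull the quantifiers to the front (each side's bound variable is not free in the other side):
  forall b. forall a. forall g. ((~P(b) | J(b,a)) & P(g))
The prefix is forall b forall a forall g: 3 universal, 0 existential.

3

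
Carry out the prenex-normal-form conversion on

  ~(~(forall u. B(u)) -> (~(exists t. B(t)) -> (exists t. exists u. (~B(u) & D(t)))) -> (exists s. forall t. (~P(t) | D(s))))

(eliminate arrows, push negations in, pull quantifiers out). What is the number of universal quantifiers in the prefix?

1

Eliminate → and ↔ using ¬ and ∨.
  ~(~~(forall u. B(u)) | ~(~~(exists t. B(t)) | (exists t. exists u. (~B(u) & D(t)))) | (exists s. forall t. (~P(t) | D(s))))
Push ¬ through the quantifiers and connectives to reach negation normal form:
  (exists u. ~B(u)) & ((exists t. B(t)) | (exists t. exists u. (~B(u) & D(t)))) & (forall s. exists t. (P(t) & ~D(s)))
Give each quantifier a distinct variable: t↦b, u↦x1, t↦z.
  (exists u. ~B(u)) & ((exists t. B(t)) | (exists b. exists x1. (~B(x1) & D(b)))) & (forall s. exists z. (P(z) & ~D(s)))
Finally move all quantifiers to the prefix:
  exists u. exists t. exists b. exists x1. forall s. exists z. (~B(u) & (B(t) | ~B(x1) & D(b)) & P(z) & ~D(s))
The prefix is exists u exists t exists b exists x1 forall s exists z: 1 universal, 5 existential.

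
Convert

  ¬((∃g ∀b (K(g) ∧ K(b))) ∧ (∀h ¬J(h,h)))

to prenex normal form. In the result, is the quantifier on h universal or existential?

Push ¬ through the quantifiers and connectives to reach negation normal form:
  (∀g ∃b (¬K(g) ∨ ¬K(b))) ∨ (∃h J(h,h))
Extract every quantifier outward, since the variables are now distinct and don't occur free across branches:
  ∀g ∃b ∃h (¬K(g) ∨ ¬K(b) ∨ J(h,h))
The quantifier ∀h sits under an odd number of negations, so it flips to ∃h.

existential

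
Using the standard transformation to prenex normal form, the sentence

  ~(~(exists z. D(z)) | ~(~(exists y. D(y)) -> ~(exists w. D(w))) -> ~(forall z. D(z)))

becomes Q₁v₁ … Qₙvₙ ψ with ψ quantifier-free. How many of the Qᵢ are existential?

Eliminate → and ↔ using ¬ and ∨.
  ~(~(~(exists z. D(z)) | ~(~~(exists y. D(y)) | ~(exists w. D(w)))) | ~(forall z. D(z)))
Move each ¬ inward, flipping quantifiers it crosses:
  ((forall z. ~D(z)) | (forall y. ~D(y)) & (exists w. D(w))) & (forall z. D(z))
Rename bound variables to avoid capture: z↦u1.
  ((forall z. ~D(z)) | (forall y. ~D(y)) & (exists w. D(w))) & (forall u1. D(u1))
Pull the quantifiers to the front (each side's bound variable is not free in the other side):
  forall z. forall y. exists w. forall u1. ((~D(z) | ~D(y) & D(w)) & D(u1))
The prefix is forall z forall y exists w forall u1: 3 universal, 1 existential.

1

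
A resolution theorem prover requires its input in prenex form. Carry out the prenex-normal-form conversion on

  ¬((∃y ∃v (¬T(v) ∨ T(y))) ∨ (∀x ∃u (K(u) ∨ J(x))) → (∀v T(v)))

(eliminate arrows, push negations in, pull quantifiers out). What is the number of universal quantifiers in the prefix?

Eliminate → and ↔ using ¬ and ∨.
  ¬(¬((∃y ∃v (¬T(v) ∨ T(y))) ∨ (∀x ∃u (K(u) ∨ J(x)))) ∨ (∀v T(v)))
Push ¬ through the quantifiers and connectives to reach negation normal form:
  ((∃y ∃v (¬T(v) ∨ T(y))) ∨ (∀x ∃u (K(u) ∨ J(x)))) ∧ (∃v ¬T(v))
Give each quantifier a distinct variable: v↦x1.
  ((∃y ∃v (¬T(v) ∨ T(y))) ∨ (∀x ∃u (K(u) ∨ J(x)))) ∧ (∃x1 ¬T(x1))
Finally move all quantifiers to the prefix:
  ∃y ∃v ∀x ∃u ∃x1 ((¬T(v) ∨ T(y) ∨ K(u) ∨ J(x)) ∧ ¬T(x1))
The prefix is ∃y ∃v ∀x ∃u ∃x1: 1 universal, 4 existential.

1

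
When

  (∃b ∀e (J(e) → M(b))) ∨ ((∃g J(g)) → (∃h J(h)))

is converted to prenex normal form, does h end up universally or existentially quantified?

Rewrite implications/biconditionals: A → B as ¬A ∨ B.
  (∃b ∀e (¬J(e) ∨ M(b))) ∨ ¬(∃g J(g)) ∨ (∃h J(h))
Push ¬ through the quantifiers and connectives to reach negation normal form:
  (∃b ∀e (¬J(e) ∨ M(b))) ∨ (∀g ¬J(g)) ∨ (∃h J(h))
Extract every quantifier outward, since the variables are now distinct and don't occur free across branches:
  ∃b ∀e ∀g ∃h (¬J(e) ∨ M(b) ∨ ¬J(g) ∨ J(h))
The quantifier ∃h sits under an even number of negations (counting the antecedent side of each →), so it remains existential.

existential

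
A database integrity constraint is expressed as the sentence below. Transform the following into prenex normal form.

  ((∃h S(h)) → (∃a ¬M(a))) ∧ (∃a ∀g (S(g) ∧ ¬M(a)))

Eliminate → and ↔ using ¬ and ∨.
  (¬(∃h S(h)) ∨ (∃a ¬M(a))) ∧ (∃a ∀g (S(g) ∧ ¬M(a)))
Drive negations inward (¬∀x A ≡ ∃x ¬A, ¬∃x A ≡ ∀x ¬A, De Morgan for ∧/∨):
  ((∀h ¬S(h)) ∨ (∃a ¬M(a))) ∧ (∃a ∀g (S(g) ∧ ¬M(a)))
Rename bound variables to avoid capture: a↦y.
  ((∀h ¬S(h)) ∨ (∃a ¬M(a))) ∧ (∃y ∀g (S(g) ∧ ¬M(y)))
Finally move all quantifiers to the prefix:
  ∀h ∃a ∃y ∀g ((¬S(h) ∨ ¬M(a)) ∧ S(g) ∧ ¬M(y))

∀h ∃a ∃y ∀g ((¬S(h) ∨ ¬M(a)) ∧ S(g) ∧ ¬M(y))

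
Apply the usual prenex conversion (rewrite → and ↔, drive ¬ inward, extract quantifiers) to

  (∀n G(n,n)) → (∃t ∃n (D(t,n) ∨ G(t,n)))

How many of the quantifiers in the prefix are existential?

3

First replace A → B with ¬A ∨ B.
  ¬(∀n G(n,n)) ∨ (∃t ∃n (D(t,n) ∨ G(t,n)))
Push ¬ through the quantifiers and connectives to reach negation normal form:
  (∃n ¬G(n,n)) ∨ (∃t ∃n (D(t,n) ∨ G(t,n)))
Rename bound variables to avoid capture: n↦v.
  (∃n ¬G(n,n)) ∨ (∃t ∃v (D(t,v) ∨ G(t,v)))
Pull the quantifiers to the front (each side's bound variable is not free in the other side):
  ∃n ∃t ∃v (¬G(n,n) ∨ D(t,v) ∨ G(t,v))
The prefix is ∃n ∃t ∃v: 0 universal, 3 existential.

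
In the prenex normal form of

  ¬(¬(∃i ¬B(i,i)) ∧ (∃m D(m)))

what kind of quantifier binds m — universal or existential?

Push ¬ through the quantifiers and connectives to reach negation normal form:
  (∃i ¬B(i,i)) ∨ (∀m ¬D(m))
All bound variables are already distinct, so no renaming is needed.
Extract every quantifier outward, since the variables are now distinct and don't occur free across branches:
  ∃i ∀m (¬B(i,i) ∨ ¬D(m))
The quantifier ∃m sits under an odd number of negations, so it flips to ∀m.

universal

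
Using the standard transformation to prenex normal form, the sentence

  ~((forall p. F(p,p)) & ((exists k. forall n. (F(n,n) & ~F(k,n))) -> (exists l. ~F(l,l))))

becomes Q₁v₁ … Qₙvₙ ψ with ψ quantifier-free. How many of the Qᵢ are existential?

2

Eliminate → and ↔ using ¬ and ∨.
  ~((forall p. F(p,p)) & (~(exists k. forall n. (F(n,n) & ~F(k,n))) | (exists l. ~F(l,l))))
Move each ¬ inward, flipping quantifiers it crosses:
  (exists p. ~F(p,p)) | (exists k. forall n. (F(n,n) & ~F(k,n))) & (forall l. F(l,l))
All bound variables are already distinct, so no renaming is needed.
Finally move all quantifiers to the prefix:
  exists p. exists k. forall n. forall l. (~F(p,p) | F(n,n) & ~F(k,n) & F(l,l))
The prefix is exists p exists k forall n forall l: 2 universal, 2 existential.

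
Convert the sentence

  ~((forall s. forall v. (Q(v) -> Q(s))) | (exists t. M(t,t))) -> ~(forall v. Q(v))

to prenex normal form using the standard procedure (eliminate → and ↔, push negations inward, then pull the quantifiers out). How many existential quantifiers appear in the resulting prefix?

Rewrite implications/biconditionals: A → B as ¬A ∨ B.
  ~~((forall s. forall v. (~Q(v) | Q(s))) | (exists t. M(t,t))) | ~(forall v. Q(v))
Move each ¬ inward, flipping quantifiers it crosses:
  (forall s. forall v. (~Q(v) | Q(s))) | (exists t. M(t,t)) | (exists v. ~Q(v))
Rename bound variables to avoid capture: v↦z.
  (forall s. forall v. (~Q(v) | Q(s))) | (exists t. M(t,t)) | (exists z. ~Q(z))
Pull the quantifiers to the front (each side's bound variable is not free in the other side):
  forall s. forall v. exists t. exists z. (~Q(v) | Q(s) | M(t,t) | ~Q(z))
The prefix is forall s forall v exists t exists z: 2 universal, 2 existential.

2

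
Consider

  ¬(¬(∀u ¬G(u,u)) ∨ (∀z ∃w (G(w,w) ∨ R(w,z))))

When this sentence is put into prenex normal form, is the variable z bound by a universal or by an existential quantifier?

Drive negations inward (¬∀x A ≡ ∃x ¬A, ¬∃x A ≡ ∀x ¬A, De Morgan for ∧/∨):
  (∀u ¬G(u,u)) ∧ (∃z ∀w (¬G(w,w) ∧ ¬R(w,z)))
Finally move all quantifiers to the prefix:
  ∀u ∃z ∀w (¬G(u,u) ∧ ¬G(w,w) ∧ ¬R(w,z))
The quantifier ∀z sits under an odd number of negations, so it flips to ∃z.

existential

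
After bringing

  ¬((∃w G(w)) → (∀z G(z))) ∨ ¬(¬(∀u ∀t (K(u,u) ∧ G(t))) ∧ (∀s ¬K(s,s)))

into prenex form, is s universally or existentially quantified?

existential

First replace A → B with ¬A ∨ B.
  ¬(¬(∃w G(w)) ∨ (∀z G(z))) ∨ ¬(¬(∀u ∀t (K(u,u) ∧ G(t))) ∧ (∀s ¬K(s,s)))
Push ¬ through the quantifiers and connectives to reach negation normal form:
  (∃w G(w)) ∧ (∃z ¬G(z)) ∨ (∀u ∀t (K(u,u) ∧ G(t))) ∨ (∃s K(s,s))
All bound variables are already distinct, so no renaming is needed.
Finally move all quantifiers to the prefix:
  ∃w ∃z ∀u ∀t ∃s (G(w) ∧ ¬G(z) ∨ K(u,u) ∧ G(t) ∨ K(s,s))
The quantifier ∀s sits under an odd number of negations (counting the antecedent side of each →), so it flips to ∃s.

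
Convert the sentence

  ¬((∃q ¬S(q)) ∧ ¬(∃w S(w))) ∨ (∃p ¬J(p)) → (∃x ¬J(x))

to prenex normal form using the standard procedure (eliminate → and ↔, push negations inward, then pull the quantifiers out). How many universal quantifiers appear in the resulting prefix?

2

First replace A → B with ¬A ∨ B.
  ¬(¬((∃q ¬S(q)) ∧ ¬(∃w S(w))) ∨ (∃p ¬J(p))) ∨ (∃x ¬J(x))
Push ¬ through the quantifiers and connectives to reach negation normal form:
  (∃q ¬S(q)) ∧ (∀w ¬S(w)) ∧ (∀p J(p)) ∨ (∃x ¬J(x))
All bound variables are already distinct, so no renaming is needed.
Finally move all quantifiers to the prefix:
  ∃q ∀w ∀p ∃x (¬S(q) ∧ ¬S(w) ∧ J(p) ∨ ¬J(x))
The prefix is ∃q ∀w ∀p ∃x: 2 universal, 2 existential.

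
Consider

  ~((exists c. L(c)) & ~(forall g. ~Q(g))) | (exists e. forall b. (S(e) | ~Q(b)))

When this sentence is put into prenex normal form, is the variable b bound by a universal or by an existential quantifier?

universal

Drive negations inward (¬∀x A ≡ ∃x ¬A, ¬∃x A ≡ ∀x ¬A, De Morgan for ∧/∨):
  (forall c. ~L(c)) | (forall g. ~Q(g)) | (exists e. forall b. (S(e) | ~Q(b)))
All bound variables are already distinct, so no renaming is needed.
Extract every quantifier outward, since the variables are now distinct and don't occur free across branches:
  forall c. forall g. exists e. forall b. (~L(c) | ~Q(g) | S(e) | ~Q(b))
The quantifier forall b sits under an even number of negations, so it remains universal.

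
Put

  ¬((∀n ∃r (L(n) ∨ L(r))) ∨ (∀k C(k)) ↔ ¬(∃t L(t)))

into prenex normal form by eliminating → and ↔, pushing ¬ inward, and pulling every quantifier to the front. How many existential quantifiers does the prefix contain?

4

First replace A → B with ¬A ∨ B; A ↔ B as (¬A ∨ B) ∧ (¬B ∨ A).
  ¬((¬((∀n ∃r (L(n) ∨ L(r))) ∨ (∀k C(k))) ∨ ¬(∃t L(t))) ∧ (¬¬(∃t L(t)) ∨ (∀n ∃r (L(n) ∨ L(r))) ∨ (∀k C(k))))
Drive negations inward (¬∀x A ≡ ∃x ¬A, ¬∃x A ≡ ∀x ¬A, De Morgan for ∧/∨):
  ((∀n ∃r (L(n) ∨ L(r))) ∨ (∀k C(k))) ∧ (∃t L(t)) ∨ (∀t ¬L(t)) ∧ (∃n ∀r (¬L(n) ∧ ¬L(r))) ∧ (∃k ¬C(k))
Give each quantifier a distinct variable: t↦q, n↦w, r↦b, k↦s.
  ((∀n ∃r (L(n) ∨ L(r))) ∨ (∀k C(k))) ∧ (∃t L(t)) ∨ (∀q ¬L(q)) ∧ (∃w ∀b (¬L(w) ∧ ¬L(b))) ∧ (∃s ¬C(s))
Extract every quantifier outward, since the variables are now distinct and don't occur free across branches:
  ∀n ∃r ∀k ∃t ∀q ∃w ∀b ∃s ((L(n) ∨ L(r) ∨ C(k)) ∧ L(t) ∨ ¬L(q) ∧ ¬L(w) ∧ ¬L(b) ∧ ¬C(s))
The prefix is ∀n ∃r ∀k ∃t ∀q ∃w ∀b ∃s: 4 universal, 4 existential.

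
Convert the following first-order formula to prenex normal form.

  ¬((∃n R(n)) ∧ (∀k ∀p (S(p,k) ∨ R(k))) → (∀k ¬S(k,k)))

Eliminate → and ↔ using ¬ and ∨.
  ¬(¬((∃n R(n)) ∧ (∀k ∀p (S(p,k) ∨ R(k)))) ∨ (∀k ¬S(k,k)))
Drive negations inward (¬∀x A ≡ ∃x ¬A, ¬∃x A ≡ ∀x ¬A, De Morgan for ∧/∨):
  (∃n R(n)) ∧ (∀k ∀p (S(p,k) ∨ R(k))) ∧ (∃k S(k,k))
Rename bound variables to avoid capture: k↦u.
  (∃n R(n)) ∧ (∀k ∀p (S(p,k) ∨ R(k))) ∧ (∃u S(u,u))
Pull the quantifiers to the front (each side's bound variable is not free in the other side):
  ∃n ∀k ∀p ∃u (R(n) ∧ (S(p,k) ∨ R(k)) ∧ S(u,u))

∃n ∀k ∀p ∃u (R(n) ∧ (S(p,k) ∨ R(k)) ∧ S(u,u))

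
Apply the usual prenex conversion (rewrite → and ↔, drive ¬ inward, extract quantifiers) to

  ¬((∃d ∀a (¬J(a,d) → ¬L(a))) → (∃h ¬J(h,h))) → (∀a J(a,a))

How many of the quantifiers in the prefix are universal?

2

First replace A → B with ¬A ∨ B.
  ¬¬(¬(∃d ∀a (¬¬J(a,d) ∨ ¬L(a))) ∨ (∃h ¬J(h,h))) ∨ (∀a J(a,a))
Drive negations inward (¬∀x A ≡ ∃x ¬A, ¬∃x A ≡ ∀x ¬A, De Morgan for ∧/∨):
  (∀d ∃a (¬J(a,d) ∧ L(a))) ∨ (∃h ¬J(h,h)) ∨ (∀a J(a,a))
Rename bound variables to avoid capture: a↦p.
  (∀d ∃a (¬J(a,d) ∧ L(a))) ∨ (∃h ¬J(h,h)) ∨ (∀p J(p,p))
Finally move all quantifiers to the prefix:
  ∀d ∃a ∃h ∀p (¬J(a,d) ∧ L(a) ∨ ¬J(h,h) ∨ J(p,p))
The prefix is ∀d ∃a ∃h ∀p: 2 universal, 2 existential.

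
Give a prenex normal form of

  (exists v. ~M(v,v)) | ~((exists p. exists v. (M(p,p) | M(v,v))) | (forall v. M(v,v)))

exists v. forall p. forall u1. exists x. (~M(v,v) | ~M(p,p) & ~M(u1,u1) & ~M(x,x))

Move each ¬ inward, flipping quantifiers it crosses:
  (exists v. ~M(v,v)) | (forall p. forall v. (~M(p,p) & ~M(v,v))) & (exists v. ~M(v,v))
Give each quantifier a distinct variable: v↦u1, v↦x.
  (exists v. ~M(v,v)) | (forall p. forall u1. (~M(p,p) & ~M(u1,u1))) & (exists x. ~M(x,x))
Extract every quantifier outward, since the variables are now distinct and don't occur free across branches:
  exists v. forall p. forall u1. exists x. (~M(v,v) | ~M(p,p) & ~M(u1,u1) & ~M(x,x))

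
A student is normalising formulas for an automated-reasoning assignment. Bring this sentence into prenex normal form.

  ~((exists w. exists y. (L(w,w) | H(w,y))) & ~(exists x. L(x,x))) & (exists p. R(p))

Move each ¬ inward, flipping quantifiers it crosses:
  ((forall w. forall y. (~L(w,w) & ~H(w,y))) | (exists x. L(x,x))) & (exists p. R(p))
All bound variables are already distinct, so no renaming is needed.
Extract every quantifier outward, since the variables are now distinct and don't occur free across branches:
  forall w. forall y. exists x. exists p. ((~L(w,w) & ~H(w,y) | L(x,x)) & R(p))

forall w. forall y. exists x. exists p. ((~L(w,w) & ~H(w,y) | L(x,x)) & R(p))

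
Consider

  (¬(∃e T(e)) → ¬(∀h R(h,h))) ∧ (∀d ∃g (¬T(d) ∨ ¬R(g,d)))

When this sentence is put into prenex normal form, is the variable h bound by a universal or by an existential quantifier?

Eliminate → and ↔ using ¬ and ∨.
  (¬¬(∃e T(e)) ∨ ¬(∀h R(h,h))) ∧ (∀d ∃g (¬T(d) ∨ ¬R(g,d)))
Push ¬ through the quantifiers and connectives to reach negation normal form:
  ((∃e T(e)) ∨ (∃h ¬R(h,h))) ∧ (∀d ∃g (¬T(d) ∨ ¬R(g,d)))
All bound variables are already distinct, so no renaming is needed.
Extract every quantifier outward, since the variables are now distinct and don't occur free across branches:
  ∃e ∃h ∀d ∃g ((T(e) ∨ ¬R(h,h)) ∧ (¬T(d) ∨ ¬R(g,d)))
The quantifier ∀h sits under an odd number of negations (counting the antecedent side of each →), so it flips to ∃h.

existential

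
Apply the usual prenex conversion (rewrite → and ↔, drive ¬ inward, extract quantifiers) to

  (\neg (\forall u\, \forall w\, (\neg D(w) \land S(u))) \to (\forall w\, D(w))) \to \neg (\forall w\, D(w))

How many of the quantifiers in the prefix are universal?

Rewrite implications/biconditionals: A → B as ¬A ∨ B.
  \neg (\neg \neg (\forall u\, \forall w\, (\neg D(w) \land S(u))) \lor (\forall w\, D(w))) \lor \neg (\forall w\, D(w))
Push ¬ through the quantifiers and connectives to reach negation normal form:
  (\exists u\, \exists w\, (D(w) \lor \neg S(u))) \land (\exists w\, \neg D(w)) \lor (\exists w\, \neg D(w))
Rename bound variables to avoid capture: w↦y1, w↦t.
  (\exists u\, \exists w\, (D(w) \lor \neg S(u))) \land (\exists y1\, \neg D(y1)) \lor (\exists t\, \neg D(t))
Pull the quantifiers to the front (each side's bound variable is not free in the other side):
  \exists u\, \exists w\, \exists y1\, \exists t\, ((D(w) \lor \neg S(u)) \land \neg D(y1) \lor \neg D(t))
The prefix is \exists u \exists w \exists y1 \exists t: 0 universal, 4 existential.

0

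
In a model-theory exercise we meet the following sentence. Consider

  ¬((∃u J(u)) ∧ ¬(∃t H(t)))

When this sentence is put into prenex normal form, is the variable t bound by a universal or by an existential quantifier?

existential

Drive negations inward (¬∀x A ≡ ∃x ¬A, ¬∃x A ≡ ∀x ¬A, De Morgan for ∧/∨):
  (∀u ¬J(u)) ∨ (∃t H(t))
All bound variables are already distinct, so no renaming is needed.
Finally move all quantifiers to the prefix:
  ∀u ∃t (¬J(u) ∨ H(t))
The quantifier ∃t sits under an even number of negations, so it remains existential.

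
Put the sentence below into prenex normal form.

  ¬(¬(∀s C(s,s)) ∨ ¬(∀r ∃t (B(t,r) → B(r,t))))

∀s ∀r ∃t (C(s,s) ∧ (¬B(t,r) ∨ B(r,t)))

First replace A → B with ¬A ∨ B.
  ¬(¬(∀s C(s,s)) ∨ ¬(∀r ∃t (¬B(t,r) ∨ B(r,t))))
Push ¬ through the quantifiers and connectives to reach negation normal form:
  (∀s C(s,s)) ∧ (∀r ∃t (¬B(t,r) ∨ B(r,t)))
All bound variables are already distinct, so no renaming is needed.
Pull the quantifiers to the front (each side's bound variable is not free in the other side):
  ∀s ∀r ∃t (C(s,s) ∧ (¬B(t,r) ∨ B(r,t)))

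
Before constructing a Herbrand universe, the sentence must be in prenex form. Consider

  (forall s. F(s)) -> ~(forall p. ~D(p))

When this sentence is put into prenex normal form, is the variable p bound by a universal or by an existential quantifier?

Rewrite implications/biconditionals: A → B as ¬A ∨ B.
  ~(forall s. F(s)) | ~(forall p. ~D(p))
Move each ¬ inward, flipping quantifiers it crosses:
  (exists s. ~F(s)) | (exists p. D(p))
Pull the quantifiers to the front (each side's bound variable is not free in the other side):
  exists s. exists p. (~F(s) | D(p))
The quantifier forall p sits under an odd number of negations (counting the antecedent side of each →), so it flips to exists p.

existential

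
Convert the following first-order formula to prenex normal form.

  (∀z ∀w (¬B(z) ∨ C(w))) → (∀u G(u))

∃z ∃w ∀u (B(z) ∧ ¬C(w) ∨ G(u))

Rewrite implications/biconditionals: A → B as ¬A ∨ B.
  ¬(∀z ∀w (¬B(z) ∨ C(w))) ∨ (∀u G(u))
Move each ¬ inward, flipping quantifiers it crosses:
  (∃z ∃w (B(z) ∧ ¬C(w))) ∨ (∀u G(u))
Extract every quantifier outward, since the variables are now distinct and don't occur free across branches:
  ∃z ∃w ∀u (B(z) ∧ ¬C(w) ∨ G(u))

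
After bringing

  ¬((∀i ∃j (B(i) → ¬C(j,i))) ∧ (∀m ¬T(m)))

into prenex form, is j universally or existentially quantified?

Eliminate → and ↔ using ¬ and ∨.
  ¬((∀i ∃j (¬B(i) ∨ ¬C(j,i))) ∧ (∀m ¬T(m)))
Drive negations inward (¬∀x A ≡ ∃x ¬A, ¬∃x A ≡ ∀x ¬A, De Morgan for ∧/∨):
  (∃i ∀j (B(i) ∧ C(j,i))) ∨ (∃m T(m))
Extract every quantifier outward, since the variables are now distinct and don't occur free across branches:
  ∃i ∀j ∃m (B(i) ∧ C(j,i) ∨ T(m))
The quantifier ∃j sits under an odd number of negations (counting the antecedent side of each →), so it flips to ∀j.

universal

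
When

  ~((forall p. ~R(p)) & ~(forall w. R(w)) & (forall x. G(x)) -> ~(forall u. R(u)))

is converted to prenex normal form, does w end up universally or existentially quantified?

Rewrite implications/biconditionals: A → B as ¬A ∨ B.
  ~(~((forall p. ~R(p)) & ~(forall w. R(w)) & (forall x. G(x))) | ~(forall u. R(u)))
Drive negations inward (¬∀x A ≡ ∃x ¬A, ¬∃x A ≡ ∀x ¬A, De Morgan for ∧/∨):
  (forall p. ~R(p)) & (exists w. ~R(w)) & (forall x. G(x)) & (forall u. R(u))
All bound variables are already distinct, so no renaming is needed.
Extract every quantifier outward, since the variables are now distinct and don't occur free across branches:
  forall p. exists w. forall x. forall u. (~R(p) & ~R(w) & G(x) & R(u))
The quantifier forall w sits under an odd number of negations (counting the antecedent side of each →), so it flips to exists w.

existential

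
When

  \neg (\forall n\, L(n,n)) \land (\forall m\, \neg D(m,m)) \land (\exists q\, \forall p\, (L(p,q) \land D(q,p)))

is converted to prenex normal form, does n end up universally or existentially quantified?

Push ¬ through the quantifiers and connectives to reach negation normal form:
  (\exists n\, \neg L(n,n)) \land (\forall m\, \neg D(m,m)) \land (\exists q\, \forall p\, (L(p,q) \land D(q,p)))
All bound variables are already distinct, so no renaming is needed.
Pull the quantifiers to the front (each side's bound variable is not free in the other side):
  \exists n\, \forall m\, \exists q\, \forall p\, (\neg L(n,n) \land \neg D(m,m) \land L(p,q) \land D(q,p))
The quantifier \forall n sits under an odd number of negations, so it flips to \exists n.

existential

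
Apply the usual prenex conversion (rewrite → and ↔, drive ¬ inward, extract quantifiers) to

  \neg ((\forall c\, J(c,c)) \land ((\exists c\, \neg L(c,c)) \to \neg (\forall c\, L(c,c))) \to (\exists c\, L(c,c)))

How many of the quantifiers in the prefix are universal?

3

First replace A → B with ¬A ∨ B.
  \neg (\neg ((\forall c\, J(c,c)) \land (\neg (\exists c\, \neg L(c,c)) \lor \neg (\forall c\, L(c,c)))) \lor (\exists c\, L(c,c)))
Drive negations inward (¬∀x A ≡ ∃x ¬A, ¬∃x A ≡ ∀x ¬A, De Morgan for ∧/∨):
  (\forall c\, J(c,c)) \land ((\forall c\, L(c,c)) \lor (\exists c\, \neg L(c,c))) \land (\forall c\, \neg L(c,c))
Standardize variables apart so no two quantifiers bind the same name: c↦r, c↦y, c↦y1.
  (\forall c\, J(c,c)) \land ((\forall r\, L(r,r)) \lor (\exists y\, \neg L(y,y))) \land (\forall y1\, \neg L(y1,y1))
Extract every quantifier outward, since the variables are now distinct and don't occur free across branches:
  \forall c\, \forall r\, \exists y\, \forall y1\, (J(c,c) \land (L(r,r) \lor \neg L(y,y)) \land \neg L(y1,y1))
The prefix is \forall c \forall r \exists y \forall y1: 3 universal, 1 existential.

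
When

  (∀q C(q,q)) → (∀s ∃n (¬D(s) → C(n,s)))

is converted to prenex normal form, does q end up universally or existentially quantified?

existential

Eliminate → and ↔ using ¬ and ∨.
  ¬(∀q C(q,q)) ∨ (∀s ∃n (¬¬D(s) ∨ C(n,s)))
Drive negations inward (¬∀x A ≡ ∃x ¬A, ¬∃x A ≡ ∀x ¬A, De Morgan for ∧/∨):
  (∃q ¬C(q,q)) ∨ (∀s ∃n (D(s) ∨ C(n,s)))
Extract every quantifier outward, since the variables are now distinct and don't occur free across branches:
  ∃q ∀s ∃n (¬C(q,q) ∨ D(s) ∨ C(n,s))
The quantifier ∀q sits under an odd number of negations (counting the antecedent side of each →), so it flips to ∃q.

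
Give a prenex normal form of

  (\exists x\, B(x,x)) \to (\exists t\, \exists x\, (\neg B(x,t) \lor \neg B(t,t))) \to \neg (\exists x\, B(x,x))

\forall x\, \forall t\, \forall u\, \forall a\, (\neg B(x,x) \lor B(u,t) \land B(t,t) \lor \neg B(a,a))

Rewrite implications/biconditionals: A → B as ¬A ∨ B.
  \neg (\exists x\, B(x,x)) \lor \neg (\exists t\, \exists x\, (\neg B(x,t) \lor \neg B(t,t))) \lor \neg (\exists x\, B(x,x))
Push ¬ through the quantifiers and connectives to reach negation normal form:
  (\forall x\, \neg B(x,x)) \lor (\forall t\, \forall x\, (B(x,t) \land B(t,t))) \lor (\forall x\, \neg B(x,x))
Give each quantifier a distinct variable: x↦u, x↦a.
  (\forall x\, \neg B(x,x)) \lor (\forall t\, \forall u\, (B(u,t) \land B(t,t))) \lor (\forall a\, \neg B(a,a))
Pull the quantifiers to the front (each side's bound variable is not free in the other side):
  \forall x\, \forall t\, \forall u\, \forall a\, (\neg B(x,x) \lor B(u,t) \land B(t,t) \lor \neg B(a,a))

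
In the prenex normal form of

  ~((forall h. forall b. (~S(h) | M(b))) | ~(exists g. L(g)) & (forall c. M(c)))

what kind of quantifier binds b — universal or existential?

existential

Push ¬ through the quantifiers and connectives to reach negation normal form:
  (exists h. exists b. (S(h) & ~M(b))) & ((exists g. L(g)) | (exists c. ~M(c)))
Extract every quantifier outward, since the variables are now distinct and don't occur free across branches:
  exists h. exists b. exists g. exists c. (S(h) & ~M(b) & (L(g) | ~M(c)))
The quantifier forall b sits under an odd number of negations, so it flips to exists b.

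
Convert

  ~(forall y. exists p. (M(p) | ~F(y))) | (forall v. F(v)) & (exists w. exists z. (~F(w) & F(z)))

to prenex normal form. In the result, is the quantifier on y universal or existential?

Push ¬ through the quantifiers and connectives to reach negation normal form:
  (exists y. forall p. (~M(p) & F(y))) | (forall v. F(v)) & (exists w. exists z. (~F(w) & F(z)))
All bound variables are already distinct, so no renaming is needed.
Finally move all quantifiers to the prefix:
  exists y. forall p. forall v. exists w. exists z. (~M(p) & F(y) | F(v) & ~F(w) & F(z))
The quantifier forall y sits under an odd number of negations, so it flips to exists y.

existential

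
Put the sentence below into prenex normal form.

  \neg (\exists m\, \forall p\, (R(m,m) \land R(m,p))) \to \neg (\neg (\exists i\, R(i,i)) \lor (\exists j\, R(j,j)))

Eliminate → and ↔ using ¬ and ∨.
  \neg \neg (\exists m\, \forall p\, (R(m,m) \land R(m,p))) \lor \neg (\neg (\exists i\, R(i,i)) \lor (\exists j\, R(j,j)))
Move each ¬ inward, flipping quantifiers it crosses:
  (\exists m\, \forall p\, (R(m,m) \land R(m,p))) \lor (\exists i\, R(i,i)) \land (\forall j\, \neg R(j,j))
Finally move all quantifiers to the prefix:
  \exists m\, \forall p\, \exists i\, \forall j\, (R(m,m) \land R(m,p) \lor R(i,i) \land \neg R(j,j))

\exists m\, \forall p\, \exists i\, \forall j\, (R(m,m) \land R(m,p) \lor R(i,i) \land \neg R(j,j))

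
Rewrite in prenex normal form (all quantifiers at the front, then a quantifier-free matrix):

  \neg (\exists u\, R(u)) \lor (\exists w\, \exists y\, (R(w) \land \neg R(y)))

\forall u\, \exists w\, \exists y\, (\neg R(u) \lor R(w) \land \neg R(y))

Drive negations inward (¬∀x A ≡ ∃x ¬A, ¬∃x A ≡ ∀x ¬A, De Morgan for ∧/∨):
  (\forall u\, \neg R(u)) \lor (\exists w\, \exists y\, (R(w) \land \neg R(y)))
Finally move all quantifiers to the prefix:
  \forall u\, \exists w\, \exists y\, (\neg R(u) \lor R(w) \land \neg R(y))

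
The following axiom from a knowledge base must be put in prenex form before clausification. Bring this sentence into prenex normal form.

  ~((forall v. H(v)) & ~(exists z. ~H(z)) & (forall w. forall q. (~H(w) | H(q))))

Push ¬ through the quantifiers and connectives to reach negation normal form:
  (exists v. ~H(v)) | (exists z. ~H(z)) | (exists w. exists q. (H(w) & ~H(q)))
Finally move all quantifiers to the prefix:
  exists v. exists z. exists w. exists q. (~H(v) | ~H(z) | H(w) & ~H(q))

exists v. exists z. exists w. exists q. (~H(v) | ~H(z) | H(w) & ~H(q))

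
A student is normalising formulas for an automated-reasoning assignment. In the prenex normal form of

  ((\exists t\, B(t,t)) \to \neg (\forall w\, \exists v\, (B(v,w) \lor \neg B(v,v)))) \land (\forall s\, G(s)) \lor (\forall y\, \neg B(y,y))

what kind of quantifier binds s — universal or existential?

First replace A → B with ¬A ∨ B.
  (\neg (\exists t\, B(t,t)) \lor \neg (\forall w\, \exists v\, (B(v,w) \lor \neg B(v,v)))) \land (\forall s\, G(s)) \lor (\forall y\, \neg B(y,y))
Move each ¬ inward, flipping quantifiers it crosses:
  ((\forall t\, \neg B(t,t)) \lor (\exists w\, \forall v\, (\neg B(v,w) \land B(v,v)))) \land (\forall s\, G(s)) \lor (\forall y\, \neg B(y,y))
Pull the quantifiers to the front (each side's bound variable is not free in the other side):
  \forall t\, \exists w\, \forall v\, \forall s\, \forall y\, ((\neg B(t,t) \lor \neg B(v,w) \land B(v,v)) \land G(s) \lor \neg B(y,y))
The quantifier \forall s sits under an even number of negations (counting the antecedent side of each →), so it remains universal.

universal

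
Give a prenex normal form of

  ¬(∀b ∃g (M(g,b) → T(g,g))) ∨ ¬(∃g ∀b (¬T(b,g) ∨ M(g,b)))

First replace A → B with ¬A ∨ B.
  ¬(∀b ∃g (¬M(g,b) ∨ T(g,g))) ∨ ¬(∃g ∀b (¬T(b,g) ∨ M(g,b)))
Drive negations inward (¬∀x A ≡ ∃x ¬A, ¬∃x A ≡ ∀x ¬A, De Morgan for ∧/∨):
  (∃b ∀g (M(g,b) ∧ ¬T(g,g))) ∨ (∀g ∃b (T(b,g) ∧ ¬M(g,b)))
Rename bound variables to avoid capture: g↦y1, b↦q.
  (∃b ∀g (M(g,b) ∧ ¬T(g,g))) ∨ (∀y1 ∃q (T(q,y1) ∧ ¬M(y1,q)))
Finally move all quantifiers to the prefix:
  ∃b ∀g ∀y1 ∃q (M(g,b) ∧ ¬T(g,g) ∨ T(q,y1) ∧ ¬M(y1,q))

∃b ∀g ∀y1 ∃q (M(g,b) ∧ ¬T(g,g) ∨ T(q,y1) ∧ ¬M(y1,q))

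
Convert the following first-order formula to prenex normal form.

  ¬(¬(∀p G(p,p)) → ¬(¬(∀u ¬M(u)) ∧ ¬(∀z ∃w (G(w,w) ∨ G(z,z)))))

∃p ∃u ∃z ∀w (¬G(p,p) ∧ M(u) ∧ ¬G(w,w) ∧ ¬G(z,z))

Eliminate → and ↔ using ¬ and ∨.
  ¬(¬¬(∀p G(p,p)) ∨ ¬(¬(∀u ¬M(u)) ∧ ¬(∀z ∃w (G(w,w) ∨ G(z,z)))))
Move each ¬ inward, flipping quantifiers it crosses:
  (∃p ¬G(p,p)) ∧ (∃u M(u)) ∧ (∃z ∀w (¬G(w,w) ∧ ¬G(z,z)))
All bound variables are already distinct, so no renaming is needed.
Pull the quantifiers to the front (each side's bound variable is not free in the other side):
  ∃p ∃u ∃z ∀w (¬G(p,p) ∧ M(u) ∧ ¬G(w,w) ∧ ¬G(z,z))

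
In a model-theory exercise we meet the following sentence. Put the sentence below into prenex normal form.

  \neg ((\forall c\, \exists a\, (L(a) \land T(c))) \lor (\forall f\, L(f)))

Drive negations inward (¬∀x A ≡ ∃x ¬A, ¬∃x A ≡ ∀x ¬A, De Morgan for ∧/∨):
  (\exists c\, \forall a\, (\neg L(a) \lor \neg T(c))) \land (\exists f\, \neg L(f))
Extract every quantifier outward, since the variables are now distinct and don't occur free across branches:
  \exists c\, \forall a\, \exists f\, ((\neg L(a) \lor \neg T(c)) \land \neg L(f))

\exists c\, \forall a\, \exists f\, ((\neg L(a) \lor \neg T(c)) \land \neg L(f))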